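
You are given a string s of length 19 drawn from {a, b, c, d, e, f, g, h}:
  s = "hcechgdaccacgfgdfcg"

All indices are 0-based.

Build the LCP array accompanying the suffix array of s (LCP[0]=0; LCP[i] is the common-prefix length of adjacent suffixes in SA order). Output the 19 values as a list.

sorted suffixes:
  #0 SA[0]=7  'accacgfgdfcg'
  #1 SA[1]=10  'acgfgdfcg'
  #2 SA[2]=9  'cacgfgdfcg'
  #3 SA[3]=8  'ccacgfgdfcg'
  #4 SA[4]=1  'cechgdaccacgfgdfcg'
  #5 SA[5]=17  'cg'
  #6 SA[6]=11  'cgfgdfcg'
  #7 SA[7]=3  'chgdaccacgfgdfcg'
  #8 SA[8]=6  'daccacgfgdfcg'
  #9 SA[9]=15  'dfcg'
  #10 SA[10]=2  'echgdaccacgfgdfcg'
  #11 SA[11]=16  'fcg'
  #12 SA[12]=13  'fgdfcg'
  #13 SA[13]=18  'g'
  #14 SA[14]=5  'gdaccacgfgdfcg'
  #15 SA[15]=14  'gdfcg'
  #16 SA[16]=12  'gfgdfcg'
  #17 SA[17]=0  'hcechgdaccacgfgdfcg'
  #18 SA[18]=4  'hgdaccacgfgdfcg'

SA = [7, 10, 9, 8, 1, 17, 11, 3, 6, 15, 2, 16, 13, 18, 5, 14, 12, 0, 4]
rank  pair      lcp
   1  s[7:],s[10:]  2  'ac'
   2  s[10:],s[9:]  0  ''
   3  s[9:],s[8:]  1  'c'
   4  s[8:],s[1:]  1  'c'
   5  s[1:],s[17:]  1  'c'
   6  s[17:],s[11:]  2  'cg'
   7  s[11:],s[3:]  1  'c'
   8  s[3:],s[6:]  0  ''
   9  s[6:],s[15:]  1  'd'
  10  s[15:],s[2:]  0  ''
  11  s[2:],s[16:]  0  ''
  12  s[16:],s[13:]  1  'f'
  13  s[13:],s[18:]  0  ''
  14  s[18:],s[5:]  1  'g'
  15  s[5:],s[14:]  2  'gd'
  16  s[14:],s[12:]  1  'g'
  17  s[12:],s[0:]  0  ''
  18  s[0:],s[4:]  1  'h'

[0, 2, 0, 1, 1, 1, 2, 1, 0, 1, 0, 0, 1, 0, 1, 2, 1, 0, 1]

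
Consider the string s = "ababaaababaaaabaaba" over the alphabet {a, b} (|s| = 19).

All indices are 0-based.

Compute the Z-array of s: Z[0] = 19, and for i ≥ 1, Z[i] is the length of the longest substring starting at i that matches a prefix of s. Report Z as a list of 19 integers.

[19, 0, 3, 0, 1, 1, 7, 0, 3, 0, 1, 1, 1, 3, 0, 1, 3, 0, 1]

Z[0]=19
i=1: fresh scan; Z[1]=0
i=2: fresh scan; Z[2]=3 extend→box=[2,5)
i=3: min(r-i=2, Z[1]=0)=0; Z[3]=0
i=4: min(r-i=1, Z[2]=3)=1; Z[4]=1
i=5: fresh scan; Z[5]=1 extend→box=[5,6)
i=6: fresh scan; Z[6]=7 extend→box=[6,13)
i=7: min(r-i=6, Z[1]=0)=0; Z[7]=0
i=8: min(r-i=5, Z[2]=3)=3; Z[8]=3
i=9: min(r-i=4, Z[3]=0)=0; Z[9]=0
i=10: min(r-i=3, Z[4]=1)=1; Z[10]=1
i=11: min(r-i=2, Z[5]=1)=1; Z[11]=1
i=12: min(r-i=1, Z[6]=7)=1; Z[12]=1
i=13: fresh scan; Z[13]=3 extend→box=[13,16)
i=14: min(r-i=2, Z[1]=0)=0; Z[14]=0
i=15: min(r-i=1, Z[2]=3)=1; Z[15]=1
i=16: fresh scan; Z[16]=3 extend→box=[16,19)
i=17: min(r-i=2, Z[1]=0)=0; Z[17]=0
i=18: min(r-i=1, Z[2]=3)=1; Z[18]=1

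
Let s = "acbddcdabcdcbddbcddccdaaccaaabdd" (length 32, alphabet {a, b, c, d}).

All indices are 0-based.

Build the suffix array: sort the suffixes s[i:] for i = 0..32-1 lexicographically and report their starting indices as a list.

[26, 27, 22, 7, 28, 0, 23, 8, 15, 29, 12, 2, 25, 11, 1, 24, 19, 20, 5, 9, 16, 31, 21, 6, 14, 10, 18, 4, 30, 13, 17, 3]

sorted suffixes:
  #0 SA[0]=26  'aaabdd'
  #1 SA[1]=27  'aabdd'
  #2 SA[2]=22  'aaccaaabdd'
  #3 SA[3]=7  'abcdcbddbcddccdaaccaaabdd'
  #4 SA[4]=28  'abdd'
  #5 SA[5]=0  'acbddcdabcdcbddbcddccdaaccaaabdd'
  #6 SA[6]=23  'accaaabdd'
  #7 SA[7]=8  'bcdcbddbcddccdaaccaaabdd'
  #8 SA[8]=15  'bcddccdaaccaaabdd'
  #9 SA[9]=29  'bdd'
  #10 SA[10]=12  'bddbcddccdaaccaaabdd'
  #11 SA[11]=2  'bddcdabcdcbddbcddccdaaccaaabdd'
  #12 SA[12]=25  'caaabdd'
  #13 SA[13]=11  'cbddbcddccdaaccaaabdd'
  #14 SA[14]=1  'cbddcdabcdcbddbcddccdaaccaaabdd'
  #15 SA[15]=24  'ccaaabdd'
  #16 SA[16]=19  'ccdaaccaaabdd'
  #17 SA[17]=20  'cdaaccaaabdd'
  #18 SA[18]=5  'cdabcdcbddbcddccdaaccaaabdd'
  #19 SA[19]=9  'cdcbddbcddccdaaccaaabdd'
  #20 SA[20]=16  'cddccdaaccaaabdd'
  #21 SA[21]=31  'd'
  #22 SA[22]=21  'daaccaaabdd'
  #23 SA[23]=6  'dabcdcbddbcddccdaaccaaabdd'
  #24 SA[24]=14  'dbcddccdaaccaaabdd'
  #25 SA[25]=10  'dcbddbcddccdaaccaaabdd'
  #26 SA[26]=18  'dccdaaccaaabdd'
  #27 SA[27]=4  'dcdabcdcbddbcddccdaaccaaabdd'
  #28 SA[28]=30  'dd'
  #29 SA[29]=13  'ddbcddccdaaccaaabdd'
  #30 SA[30]=17  'ddccdaaccaaabdd'
  #31 SA[31]=3  'ddcdabcdcbddbcddccdaaccaaabdd'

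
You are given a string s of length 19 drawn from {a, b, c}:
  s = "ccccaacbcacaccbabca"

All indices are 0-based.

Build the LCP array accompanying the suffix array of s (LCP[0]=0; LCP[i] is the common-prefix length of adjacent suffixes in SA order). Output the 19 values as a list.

[0, 1, 1, 1, 2, 2, 0, 1, 3, 0, 2, 2, 3, 1, 2, 1, 2, 2, 3]

sorted suffixes:
  #0 SA[0]=18  'a'
  #1 SA[1]=4  'aacbcacaccbabca'
  #2 SA[2]=15  'abca'
  #3 SA[3]=9  'acaccbabca'
  #4 SA[4]=5  'acbcacaccbabca'
  #5 SA[5]=11  'accbabca'
  #6 SA[6]=14  'babca'
  #7 SA[7]=16  'bca'
  #8 SA[8]=7  'bcacaccbabca'
  #9 SA[9]=17  'ca'
  #10 SA[10]=3  'caacbcacaccbabca'
  #11 SA[11]=8  'cacaccbabca'
  #12 SA[12]=10  'caccbabca'
  #13 SA[13]=13  'cbabca'
  #14 SA[14]=6  'cbcacaccbabca'
  #15 SA[15]=2  'ccaacbcacaccbabca'
  #16 SA[16]=12  'ccbabca'
  #17 SA[17]=1  'cccaacbcacaccbabca'
  #18 SA[18]=0  'ccccaacbcacaccbabca'

SA = [18, 4, 15, 9, 5, 11, 14, 16, 7, 17, 3, 8, 10, 13, 6, 2, 12, 1, 0]
i: (SA[i-1],SA[i]) lcp shared
  1: (18,4) 1 'a'
  2: (4,15) 1 'a'
  3: (15,9) 1 'a'
  4: (9,5) 2 'ac'
  5: (5,11) 2 'ac'
  6: (11,14) 0 ''
  7: (14,16) 1 'b'
  8: (16,7) 3 'bca'
  9: (7,17) 0 ''
  10: (17,3) 2 'ca'
  11: (3,8) 2 'ca'
  12: (8,10) 3 'cac'
  13: (10,13) 1 'c'
  14: (13,6) 2 'cb'
  15: (6,2) 1 'c'
  16: (2,12) 2 'cc'
  17: (12,1) 2 'cc'
  18: (1,0) 3 'ccc'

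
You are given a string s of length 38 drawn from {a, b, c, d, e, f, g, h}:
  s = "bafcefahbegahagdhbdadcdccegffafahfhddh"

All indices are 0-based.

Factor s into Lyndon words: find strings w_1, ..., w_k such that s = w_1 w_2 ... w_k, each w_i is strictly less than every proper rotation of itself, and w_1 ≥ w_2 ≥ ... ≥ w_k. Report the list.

["b", "afcefahbegahagdhbd", "adcdccegffafahfhddh"]

emit factor 1: 'b' (i=0, period=1)
emit factor 2: 'afcefahbegahagdhbd' (i=1, period=18)
emit factor 3: 'adcdccegffafahfhddh' (i=19, period=19)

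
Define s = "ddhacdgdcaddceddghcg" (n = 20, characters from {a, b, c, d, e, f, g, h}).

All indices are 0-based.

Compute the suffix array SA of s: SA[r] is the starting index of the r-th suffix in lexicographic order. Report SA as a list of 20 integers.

[3, 9, 8, 4, 12, 18, 7, 11, 10, 14, 0, 5, 15, 1, 13, 19, 6, 16, 2, 17]

rank→(start, suffix):
  0 → (3, 'acdgdcaddceddghcg')
  1 → (9, 'addceddghcg')
  2 → (8, 'caddceddghcg')
  3 → (4, 'cdgdcaddceddghcg')
  4 → (12, 'ceddghcg')
  5 → (18, 'cg')
  6 → (7, 'dcaddceddghcg')
  7 → (11, 'dceddghcg')
  8 → (10, 'ddceddghcg')
  9 → (14, 'ddghcg')
  10 → (0, 'ddhacdgdcaddceddghcg')
  11 → (5, 'dgdcaddceddghcg')
  12 → (15, 'dghcg')
  13 → (1, 'dhacdgdcaddceddghcg')
  14 → (13, 'eddghcg')
  15 → (19, 'g')
  16 → (6, 'gdcaddceddghcg')
  17 → (16, 'ghcg')
  18 → (2, 'hacdgdcaddceddghcg')
  19 → (17, 'hcg')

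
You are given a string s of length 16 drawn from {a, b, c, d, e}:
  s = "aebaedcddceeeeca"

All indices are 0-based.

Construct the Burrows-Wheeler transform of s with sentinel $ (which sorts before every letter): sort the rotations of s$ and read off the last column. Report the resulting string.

rank  rotation           last
    0  $aebaedcddceeeeca  a
    1  a$aebaedcddceeeec  c
    2  aebaedcddceeeeca$  $
    3  aedcddceeeeca$aeb  b
    4  baedcddceeeeca$ae  e
    5  ca$aebaedcddceeee  e
    6  cddceeeeca$aebaed  d
    7  ceeeeca$aebaedcdd  d
    8  dcddceeeeca$aebae  e
    9  dceeeeca$aebaedcd  d
   10  ddceeeeca$aebaedc  c
   11  ebaedcddceeeeca$a  a
   12  eca$aebaedcddceee  e
   13  edcddceeeeca$aeba  a
   14  eeca$aebaedcddcee  e
   15  eeeca$aebaedcddce  e
   16  eeeeca$aebaedcddc  c

ac$beeddedcaeaeec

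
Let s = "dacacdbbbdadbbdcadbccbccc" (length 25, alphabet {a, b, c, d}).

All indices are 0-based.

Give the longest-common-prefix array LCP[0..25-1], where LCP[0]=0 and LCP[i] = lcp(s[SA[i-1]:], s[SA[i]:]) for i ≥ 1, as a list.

rank | idx | suffix
   0 |   1 | acacdbbbdadbbdcadbccbccc
   1 |   3 | acdbbbdadbbdcadbccbccc
   2 |  10 | adbbdcadbccbccc
   3 |  16 | adbccbccc
   4 |   6 | bbbdadbbdcadbccbccc
   5 |   7 | bbdadbbdcadbccbccc
   6 |  12 | bbdcadbccbccc
   7 |  18 | bccbccc
   8 |  21 | bccc
   9 |   8 | bdadbbdcadbccbccc
  10 |  13 | bdcadbccbccc
  11 |  24 | c
  12 |   2 | cacdbbbdadbbdcadbccbccc
  13 |  15 | cadbccbccc
  14 |  20 | cbccc
  15 |  23 | cc
  16 |  19 | ccbccc
  17 |  22 | ccc
  18 |   4 | cdbbbdadbbdcadbccbccc
  19 |   0 | dacacdbbbdadbbdcadbccbccc
  20 |   9 | dadbbdcadbccbccc
  21 |   5 | dbbbdadbbdcadbccbccc
  22 |  11 | dbbdcadbccbccc
  23 |  17 | dbccbccc
  24 |  14 | dcadbccbccc

SA = [1, 3, 10, 16, 6, 7, 12, 18, 21, 8, 13, 24, 2, 15, 20, 23, 19, 22, 4, 0, 9, 5, 11, 17, 14]
i: (SA[i-1],SA[i]) lcp shared
  1: (1,3) 2 'ac'
  2: (3,10) 1 'a'
  3: (10,16) 3 'adb'
  4: (16,6) 0 ''
  5: (6,7) 2 'bb'
  6: (7,12) 3 'bbd'
  7: (12,18) 1 'b'
  8: (18,21) 3 'bcc'
  9: (21,8) 1 'b'
  10: (8,13) 2 'bd'
  11: (13,24) 0 ''
  12: (24,2) 1 'c'
  13: (2,15) 2 'ca'
  14: (15,20) 1 'c'
  15: (20,23) 1 'c'
  16: (23,19) 2 'cc'
  17: (19,22) 2 'cc'
  18: (22,4) 1 'c'
  19: (4,0) 0 ''
  20: (0,9) 2 'da'
  21: (9,5) 1 'd'
  22: (5,11) 3 'dbb'
  23: (11,17) 2 'db'
  24: (17,14) 1 'd'

[0, 2, 1, 3, 0, 2, 3, 1, 3, 1, 2, 0, 1, 2, 1, 1, 2, 2, 1, 0, 2, 1, 3, 2, 1]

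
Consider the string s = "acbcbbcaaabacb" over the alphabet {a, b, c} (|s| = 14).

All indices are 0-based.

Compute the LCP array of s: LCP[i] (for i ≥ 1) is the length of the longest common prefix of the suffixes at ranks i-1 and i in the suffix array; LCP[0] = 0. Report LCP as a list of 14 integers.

[0, 2, 1, 1, 3, 0, 1, 1, 1, 2, 0, 1, 2, 2]

rank→(start, suffix):
  0 → (7, 'aaabacb')
  1 → (8, 'aabacb')
  2 → (9, 'abacb')
  3 → (11, 'acb')
  4 → (0, 'acbcbbcaaabacb')
  5 → (13, 'b')
  6 → (10, 'bacb')
  7 → (4, 'bbcaaabacb')
  8 → (5, 'bcaaabacb')
  9 → (2, 'bcbbcaaabacb')
  10 → (6, 'caaabacb')
  11 → (12, 'cb')
  12 → (3, 'cbbcaaabacb')
  13 → (1, 'cbcbbcaaabacb')

SA = [7, 8, 9, 11, 0, 13, 10, 4, 5, 2, 6, 12, 3, 1]
rank  pair      lcp
   1  s[7:],s[8:]  2  'aa'
   2  s[8:],s[9:]  1  'a'
   3  s[9:],s[11:]  1  'a'
   4  s[11:],s[0:]  3  'acb'
   5  s[0:],s[13:]  0  ''
   6  s[13:],s[10:]  1  'b'
   7  s[10:],s[4:]  1  'b'
   8  s[4:],s[5:]  1  'b'
   9  s[5:],s[2:]  2  'bc'
  10  s[2:],s[6:]  0  ''
  11  s[6:],s[12:]  1  'c'
  12  s[12:],s[3:]  2  'cb'
  13  s[3:],s[1:]  2  'cb'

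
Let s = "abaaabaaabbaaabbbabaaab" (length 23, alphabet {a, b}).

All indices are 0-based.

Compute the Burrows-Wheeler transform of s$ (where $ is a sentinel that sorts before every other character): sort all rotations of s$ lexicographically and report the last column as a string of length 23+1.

rank  rotation                  last
    0  $abaaabaaabbaaabbbabaaab  b
    1  aaab$abaaabaaabbaaabbbab  b
    2  aaabaaabbaaabbbabaaab$ab  b
    3  aaabbaaabbbabaaab$abaaab  b
    4  aaabbbabaaab$abaaabaaabb  b
    5  aab$abaaabaaabbaaabbbaba  a
    6  aabaaabbaaabbbabaaab$aba  a
    7  aabbaaabbbabaaab$abaaaba  a
    8  aabbbabaaab$abaaabaaabba  a
    9  ab$abaaabaaabbaaabbbabaa  a
   10  abaaab$abaaabaaabbaaabbb  b
   11  abaaabaaabbaaabbbabaaab$  $
   12  abaaabbaaabbbabaaab$abaa  a
   13  abbaaabbbabaaab$abaaabaa  a
   14  abbbabaaab$abaaabaaabbaa  a
   15  b$abaaabaaabbaaabbbabaaa  a
   16  baaab$abaaabaaabbaaabbba  a
   17  baaabaaabbaaabbbabaaab$a  a
   18  baaabbaaabbbabaaab$abaaa  a
   19  baaabbbabaaab$abaaabaaab  b
   20  babaaab$abaaabaaabbaaabb  b
   21  bbaaabbbabaaab$abaaabaaa  a
   22  bbabaaab$abaaabaaabbaaab  b
   23  bbbabaaab$abaaabaaabbaaa  a

bbbbbaaaaab$aaaaaaabbaba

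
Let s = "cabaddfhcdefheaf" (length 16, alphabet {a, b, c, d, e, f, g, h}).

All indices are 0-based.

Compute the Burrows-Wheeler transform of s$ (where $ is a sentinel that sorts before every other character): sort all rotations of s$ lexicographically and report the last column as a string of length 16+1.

rank  rotation           last
    0  $cabaddfhcdefheaf  f
    1  abaddfhcdefheaf$c  c
    2  addfhcdefheaf$cab  b
    3  af$cabaddfhcdefhe  e
    4  baddfhcdefheaf$ca  a
    5  cabaddfhcdefheaf$  $
    6  cdefheaf$cabaddfh  h
    7  ddfhcdefheaf$caba  a
    8  defheaf$cabaddfhc  c
    9  dfhcdefheaf$cabad  d
   10  eaf$cabaddfhcdefh  h
   11  efheaf$cabaddfhcd  d
   12  f$cabaddfhcdefhea  a
   13  fhcdefheaf$cabadd  d
   14  fheaf$cabaddfhcde  e
   15  hcdefheaf$cabaddf  f
   16  heaf$cabaddfhcdef  f

fcbea$hacdhdadeff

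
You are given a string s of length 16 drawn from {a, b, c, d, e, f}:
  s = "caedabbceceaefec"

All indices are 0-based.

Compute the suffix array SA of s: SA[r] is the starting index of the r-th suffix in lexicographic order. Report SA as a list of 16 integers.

[4, 1, 11, 5, 6, 15, 0, 9, 7, 3, 10, 14, 8, 2, 12, 13]

rank→(start, suffix):
  0 → (4, 'abbceceaefec')
  1 → (1, 'aedabbceceaefec')
  2 → (11, 'aefec')
  3 → (5, 'bbceceaefec')
  4 → (6, 'bceceaefec')
  5 → (15, 'c')
  6 → (0, 'caedabbceceaefec')
  7 → (9, 'ceaefec')
  8 → (7, 'ceceaefec')
  9 → (3, 'dabbceceaefec')
  10 → (10, 'eaefec')
  11 → (14, 'ec')
  12 → (8, 'eceaefec')
  13 → (2, 'edabbceceaefec')
  14 → (12, 'efec')
  15 → (13, 'fec')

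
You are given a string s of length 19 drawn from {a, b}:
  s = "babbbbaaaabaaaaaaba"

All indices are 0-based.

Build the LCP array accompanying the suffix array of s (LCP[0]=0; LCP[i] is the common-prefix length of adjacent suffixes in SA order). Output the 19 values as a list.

[0, 1, 5, 4, 6, 3, 5, 2, 4, 1, 3, 2, 0, 2, 5, 2, 1, 2, 3]

rank→(start, suffix):
  0 → (18, 'a')
  1 → (11, 'aaaaaaba')
  2 → (12, 'aaaaaba')
  3 → (13, 'aaaaba')
  4 → (6, 'aaaabaaaaaaba')
  5 → (14, 'aaaba')
  6 → (7, 'aaabaaaaaaba')
  7 → (15, 'aaba')
  8 → (8, 'aabaaaaaaba')
  9 → (16, 'aba')
  10 → (9, 'abaaaaaaba')
  11 → (1, 'abbbbaaaabaaaaaaba')
  12 → (17, 'ba')
  13 → (10, 'baaaaaaba')
  14 → (5, 'baaaabaaaaaaba')
  15 → (0, 'babbbbaaaabaaaaaaba')
  16 → (4, 'bbaaaabaaaaaaba')
  17 → (3, 'bbbaaaabaaaaaaba')
  18 → (2, 'bbbbaaaabaaaaaaba')

SA = [18, 11, 12, 13, 6, 14, 7, 15, 8, 16, 9, 1, 17, 10, 5, 0, 4, 3, 2]
[i] adj suffixes → lcp
  [1] 18/11 → 1 ('a')
  [2] 11/12 → 5 ('aaaaa')
  [3] 12/13 → 4 ('aaaa')
  [4] 13/6 → 6 ('aaaaba')
  [5] 6/14 → 3 ('aaa')
  [6] 14/7 → 5 ('aaaba')
  [7] 7/15 → 2 ('aa')
  [8] 15/8 → 4 ('aaba')
  [9] 8/16 → 1 ('a')
  [10] 16/9 → 3 ('aba')
  [11] 9/1 → 2 ('ab')
  [12] 1/17 → 0 ('')
  [13] 17/10 → 2 ('ba')
  [14] 10/5 → 5 ('baaaa')
  [15] 5/0 → 2 ('ba')
  [16] 0/4 → 1 ('b')
  [17] 4/3 → 2 ('bb')
  [18] 3/2 → 3 ('bbb')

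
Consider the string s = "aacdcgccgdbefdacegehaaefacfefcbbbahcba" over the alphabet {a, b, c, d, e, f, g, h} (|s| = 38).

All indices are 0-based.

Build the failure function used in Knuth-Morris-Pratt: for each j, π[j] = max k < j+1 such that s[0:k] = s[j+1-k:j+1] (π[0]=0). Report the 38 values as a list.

[0, 1, 0, 0, 0, 0, 0, 0, 0, 0, 0, 0, 0, 0, 1, 0, 0, 0, 0, 0, 1, 2, 0, 0, 1, 0, 0, 0, 0, 0, 0, 0, 0, 1, 0, 0, 0, 1]

π[0] = 0
j=1 s[j]='a': π[1]=1 (border 'a')
j=2 s[j]='c': k: 1→0; π[2]=0 (border '')
j=3 s[j]='d': π[3]=0 (border '')
j=4 s[j]='c': π[4]=0 (border '')
j=5 s[j]='g': π[5]=0 (border '')
j=6 s[j]='c': π[6]=0 (border '')
j=7 s[j]='c': π[7]=0 (border '')
j=8 s[j]='g': π[8]=0 (border '')
j=9 s[j]='d': π[9]=0 (border '')
j=10 s[j]='b': π[10]=0 (border '')
j=11 s[j]='e': π[11]=0 (border '')
j=12 s[j]='f': π[12]=0 (border '')
j=13 s[j]='d': π[13]=0 (border '')
j=14 s[j]='a': π[14]=1 (border 'a')
j=15 s[j]='c': k: 1→0; π[15]=0 (border '')
j=16 s[j]='e': π[16]=0 (border '')
j=17 s[j]='g': π[17]=0 (border '')
j=18 s[j]='e': π[18]=0 (border '')
j=19 s[j]='h': π[19]=0 (border '')
j=20 s[j]='a': π[20]=1 (border 'a')
j=21 s[j]='a': π[21]=2 (border 'aa')
j=22 s[j]='e': k: 2→1→0; π[22]=0 (border '')
j=23 s[j]='f': π[23]=0 (border '')
j=24 s[j]='a': π[24]=1 (border 'a')
j=25 s[j]='c': k: 1→0; π[25]=0 (border '')
j=26 s[j]='f': π[26]=0 (border '')
j=27 s[j]='e': π[27]=0 (border '')
j=28 s[j]='f': π[28]=0 (border '')
j=29 s[j]='c': π[29]=0 (border '')
j=30 s[j]='b': π[30]=0 (border '')
j=31 s[j]='b': π[31]=0 (border '')
j=32 s[j]='b': π[32]=0 (border '')
j=33 s[j]='a': π[33]=1 (border 'a')
j=34 s[j]='h': k: 1→0; π[34]=0 (border '')
j=35 s[j]='c': π[35]=0 (border '')
j=36 s[j]='b': π[36]=0 (border '')
j=37 s[j]='a': π[37]=1 (border 'a')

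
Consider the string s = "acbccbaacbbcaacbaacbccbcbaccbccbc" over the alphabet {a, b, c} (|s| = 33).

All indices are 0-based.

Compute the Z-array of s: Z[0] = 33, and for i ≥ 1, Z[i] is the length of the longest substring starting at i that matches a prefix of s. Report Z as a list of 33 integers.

[33, 0, 0, 0, 0, 0, 1, 3, 0, 0, 0, 0, 1, 3, 0, 0, 1, 6, 0, 0, 0, 0, 0, 0, 0, 2, 0, 0, 0, 0, 0, 0, 0]

Z[0]=33
i=1: i≥r, start 0; Z[1]=0
i=2: i≥r, start 0; Z[2]=0
i=3: i≥r, start 0; Z[3]=0
i=4: i≥r, start 0; Z[4]=0
i=5: i≥r, start 0; Z[5]=0
i=6: i≥r, start 0; Z[6]=1 grow→box=[6,7)
i=7: i≥r, start 0; Z[7]=3 grow→box=[7,10)
i=8: min(r-i=2, Z[1]=0)=0; Z[8]=0
i=9: min(r-i=1, Z[2]=0)=0; Z[9]=0
i=10: i≥r, start 0; Z[10]=0
i=11: i≥r, start 0; Z[11]=0
i=12: i≥r, start 0; Z[12]=1 grow→box=[12,13)
i=13: i≥r, start 0; Z[13]=3 grow→box=[13,16)
i=14: min(r-i=2, Z[1]=0)=0; Z[14]=0
i=15: min(r-i=1, Z[2]=0)=0; Z[15]=0
i=16: i≥r, start 0; Z[16]=1 grow→box=[16,17)
i=17: i≥r, start 0; Z[17]=6 grow→box=[17,23)
i=18: min(r-i=5, Z[1]=0)=0; Z[18]=0
i=19: min(r-i=4, Z[2]=0)=0; Z[19]=0
i=20: min(r-i=3, Z[3]=0)=0; Z[20]=0
i=21: min(r-i=2, Z[4]=0)=0; Z[21]=0
i=22: min(r-i=1, Z[5]=0)=0; Z[22]=0
i=23: i≥r, start 0; Z[23]=0
i=24: i≥r, start 0; Z[24]=0
i=25: i≥r, start 0; Z[25]=2 grow→box=[25,27)
i=26: min(r-i=1, Z[1]=0)=0; Z[26]=0
i=27: i≥r, start 0; Z[27]=0
i=28: i≥r, start 0; Z[28]=0
i=29: i≥r, start 0; Z[29]=0
i=30: i≥r, start 0; Z[30]=0
i=31: i≥r, start 0; Z[31]=0
i=32: i≥r, start 0; Z[32]=0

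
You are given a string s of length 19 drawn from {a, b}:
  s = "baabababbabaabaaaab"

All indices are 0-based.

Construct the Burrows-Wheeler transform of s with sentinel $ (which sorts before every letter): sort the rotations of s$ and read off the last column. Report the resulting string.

bbaabbaababbaaa$baaa

rank  rotation              last
    0  $baabababbabaabaaaab  b
    1  aaaab$baabababbabaab  b
    2  aaab$baabababbabaaba  a
    3  aab$baabababbabaabaa  a
    4  aabaaaab$baabababbab  b
    5  aabababbabaabaaaab$b  b
    6  ab$baabababbabaabaaa  a
    7  abaaaab$baabababbaba  a
    8  abaabaaaab$baabababb  b
    9  abababbabaabaaaab$ba  a
   10  ababbabaabaaaab$baab  b
   11  abbabaabaaaab$baabab  b
   12  b$baabababbabaabaaaa  a
   13  baaaab$baabababbabaa  a
   14  baabaaaab$baabababba  a
   15  baabababbabaabaaaab$  $
   16  babaabaaaab$baababab  b
   17  bababbabaabaaaab$baa  a
   18  babbabaabaaaab$baaba  a
   19  bbabaabaaaab$baababa  a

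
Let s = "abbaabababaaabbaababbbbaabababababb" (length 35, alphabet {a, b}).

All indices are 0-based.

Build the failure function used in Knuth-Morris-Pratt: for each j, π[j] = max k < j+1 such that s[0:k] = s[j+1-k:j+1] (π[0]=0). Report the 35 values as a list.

π[0] = 0
j=1 s[j]='b': π[1]=0 (border '')
j=2 s[j]='b': π[2]=0 (border '')
j=3 s[j]='a': π[3]=1 (border 'a')
j=4 s[j]='a': k: 1→0; π[4]=1 (border 'a')
j=5 s[j]='b': π[5]=2 (border 'ab')
j=6 s[j]='a': k: 2→0; π[6]=1 (border 'a')
j=7 s[j]='b': π[7]=2 (border 'ab')
j=8 s[j]='a': k: 2→0; π[8]=1 (border 'a')
j=9 s[j]='b': π[9]=2 (border 'ab')
j=10 s[j]='a': k: 2→0; π[10]=1 (border 'a')
j=11 s[j]='a': k: 1→0; π[11]=1 (border 'a')
j=12 s[j]='a': k: 1→0; π[12]=1 (border 'a')
j=13 s[j]='b': π[13]=2 (border 'ab')
j=14 s[j]='b': π[14]=3 (border 'abb')
j=15 s[j]='a': π[15]=4 (border 'abba')
j=16 s[j]='a': π[16]=5 (border 'abbaa')
j=17 s[j]='b': π[17]=6 (border 'abbaab')
j=18 s[j]='a': π[18]=7 (border 'abbaaba')
j=19 s[j]='b': π[19]=8 (border 'abbaabab')
j=20 s[j]='b': k: 8→2; π[20]=3 (border 'abb')
j=21 s[j]='b': k: 3→0; π[21]=0 (border '')
j=22 s[j]='b': π[22]=0 (border '')
j=23 s[j]='a': π[23]=1 (border 'a')
j=24 s[j]='a': k: 1→0; π[24]=1 (border 'a')
j=25 s[j]='b': π[25]=2 (border 'ab')
j=26 s[j]='a': k: 2→0; π[26]=1 (border 'a')
j=27 s[j]='b': π[27]=2 (border 'ab')
j=28 s[j]='a': k: 2→0; π[28]=1 (border 'a')
j=29 s[j]='b': π[29]=2 (border 'ab')
j=30 s[j]='a': k: 2→0; π[30]=1 (border 'a')
j=31 s[j]='b': π[31]=2 (border 'ab')
j=32 s[j]='a': k: 2→0; π[32]=1 (border 'a')
j=33 s[j]='b': π[33]=2 (border 'ab')
j=34 s[j]='b': π[34]=3 (border 'abb')

[0, 0, 0, 1, 1, 2, 1, 2, 1, 2, 1, 1, 1, 2, 3, 4, 5, 6, 7, 8, 3, 0, 0, 1, 1, 2, 1, 2, 1, 2, 1, 2, 1, 2, 3]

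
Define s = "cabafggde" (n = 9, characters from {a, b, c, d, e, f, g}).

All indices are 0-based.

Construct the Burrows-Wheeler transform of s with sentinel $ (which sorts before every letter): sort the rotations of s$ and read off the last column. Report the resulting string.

ecba$gdagf

rank  rotation    last
    0  $cabafggde  e
    1  abafggde$c  c
    2  afggde$cab  b
    3  bafggde$ca  a
    4  cabafggde$  $
    5  de$cabafgg  g
    6  e$cabafggd  d
    7  fggde$caba  a
    8  gde$cabafg  g
    9  ggde$cabaf  f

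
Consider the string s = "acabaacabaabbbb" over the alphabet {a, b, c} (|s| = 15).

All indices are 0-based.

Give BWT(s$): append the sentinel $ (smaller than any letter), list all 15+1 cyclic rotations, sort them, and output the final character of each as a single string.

rank  rotation          last
    0  $acabaacabaabbbb  b
    1  aabbbb$acabaacab  b
    2  aacabaabbbb$acab  b
    3  abaabbbb$acabaac  c
    4  abaacabaabbbb$ac  c
    5  abbbb$acabaacaba  a
    6  acabaabbbb$acaba  a
    7  acabaacabaabbbb$  $
    8  b$acabaacabaabbb  b
    9  baabbbb$acabaaca  a
   10  baacabaabbbb$aca  a
   11  bb$acabaacabaabb  b
   12  bbb$acabaacabaab  b
   13  bbbb$acabaacabaa  a
   14  cabaabbbb$acabaa  a
   15  cabaacabaabbbb$a  a

bbbccaa$baabbaaa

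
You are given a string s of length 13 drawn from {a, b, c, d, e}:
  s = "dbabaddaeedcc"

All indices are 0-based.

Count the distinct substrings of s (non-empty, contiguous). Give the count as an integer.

rank→(start, suffix):
  0 → (2, 'abaddaeedcc')
  1 → (4, 'addaeedcc')
  2 → (7, 'aeedcc')
  3 → (1, 'babaddaeedcc')
  4 → (3, 'baddaeedcc')
  5 → (12, 'c')
  6 → (11, 'cc')
  7 → (6, 'daeedcc')
  8 → (0, 'dbabaddaeedcc')
  9 → (10, 'dcc')
  10 → (5, 'ddaeedcc')
  11 → (9, 'edcc')
  12 → (8, 'eedcc')

SA = [2, 4, 7, 1, 3, 12, 11, 6, 0, 10, 5, 9, 8]
rank  pair      lcp
   1  s[2:],s[4:]  1  'a'
   2  s[4:],s[7:]  1  'a'
   3  s[7:],s[1:]  0  ''
   4  s[1:],s[3:]  2  'ba'
   5  s[3:],s[12:]  0  ''
   6  s[12:],s[11:]  1  'c'
   7  s[11:],s[6:]  0  ''
   8  s[6:],s[0:]  1  'd'
   9  s[0:],s[10:]  1  'd'
  10  s[10:],s[5:]  1  'd'
  11  s[5:],s[9:]  0  ''
  12  s[9:],s[8:]  1  'e'

n(n+1)/2 = 13·14/2 = 91
Σ LCP = 0 + 1 + 1 + 0 + 2 + 0 + 1 + 0 + 1 + 1 + 1 + 0 + 1 = 9
distinct = 91 − 9 = 82

82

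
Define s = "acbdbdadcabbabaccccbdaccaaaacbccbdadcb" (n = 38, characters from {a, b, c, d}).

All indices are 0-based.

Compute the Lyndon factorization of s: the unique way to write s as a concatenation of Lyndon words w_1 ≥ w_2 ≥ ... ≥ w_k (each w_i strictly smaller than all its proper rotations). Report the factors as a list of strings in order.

emit factor 1: 'acbdbdadc' (i=0, period=9)
emit factor 2: 'abb' (i=9, period=3)
emit factor 3: 'abaccccbdacc' (i=12, period=12)
emit factor 4: 'aaaacbccbdadcb' (i=24, period=14)

["acbdbdadc", "abb", "abaccccbdacc", "aaaacbccbdadcb"]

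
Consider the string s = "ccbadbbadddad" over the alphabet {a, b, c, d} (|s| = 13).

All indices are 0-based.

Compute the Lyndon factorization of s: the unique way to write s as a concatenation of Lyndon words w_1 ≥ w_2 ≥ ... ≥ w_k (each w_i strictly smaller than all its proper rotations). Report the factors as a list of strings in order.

["c", "c", "b", "adbbaddd", "ad"]

emit factor 1: 'c' (i=0, period=1)
emit factor 2: 'c' (i=1, period=1)
emit factor 3: 'b' (i=2, period=1)
emit factor 4: 'adbbaddd' (i=3, period=8)
emit factor 5: 'ad' (i=11, period=2)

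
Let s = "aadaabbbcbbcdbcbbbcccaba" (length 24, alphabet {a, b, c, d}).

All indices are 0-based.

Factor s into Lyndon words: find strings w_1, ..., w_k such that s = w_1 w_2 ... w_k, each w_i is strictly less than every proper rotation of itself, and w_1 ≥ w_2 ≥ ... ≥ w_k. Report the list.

emit factor 1: 'aad' (i=0, period=3)
emit factor 2: 'aabbbcbbcdbcbbbcccab' (i=3, period=20)
emit factor 3: 'a' (i=23, period=1)

["aad", "aabbbcbbcdbcbbbcccab", "a"]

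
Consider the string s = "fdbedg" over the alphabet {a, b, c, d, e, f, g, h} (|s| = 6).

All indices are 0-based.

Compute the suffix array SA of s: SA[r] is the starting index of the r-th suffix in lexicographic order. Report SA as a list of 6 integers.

rank | idx | suffix
   0 |   2 | bedg
   1 |   1 | dbedg
   2 |   4 | dg
   3 |   3 | edg
   4 |   0 | fdbedg
   5 |   5 | g

[2, 1, 4, 3, 0, 5]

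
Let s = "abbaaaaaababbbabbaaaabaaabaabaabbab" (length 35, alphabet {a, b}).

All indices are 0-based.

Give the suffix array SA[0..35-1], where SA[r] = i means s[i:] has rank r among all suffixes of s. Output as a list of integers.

[3, 4, 17, 5, 18, 22, 6, 19, 23, 26, 7, 29, 33, 20, 24, 27, 8, 0, 14, 30, 10, 34, 2, 16, 21, 25, 28, 32, 13, 9, 1, 15, 31, 12, 11]

rank→(start, suffix):
  0 → (3, 'aaaaaababbbabbaaaabaaabaabaabbab')
  1 → (4, 'aaaaababbbabbaaaabaaabaabaabbab')
  2 → (17, 'aaaabaaabaabaabbab')
  3 → (5, 'aaaababbbabbaaaabaaabaabaabbab')
  4 → (18, 'aaabaaabaabaabbab')
  5 → (22, 'aaabaabaabbab')
  6 → (6, 'aaababbbabbaaaabaaabaabaabbab')
  7 → (19, 'aabaaabaabaabbab')
  8 → (23, 'aabaabaabbab')
  9 → (26, 'aabaabbab')
  10 → (7, 'aababbbabbaaaabaaabaabaabbab')
  11 → (29, 'aabbab')
  12 → (33, 'ab')
  13 → (20, 'abaaabaabaabbab')
  14 → (24, 'abaabaabbab')
  15 → (27, 'abaabbab')
  16 → (8, 'ababbbabbaaaabaaabaabaabbab')
  17 → (0, 'abbaaaaaababbbabbaaaabaaabaabaabbab')
  18 → (14, 'abbaaaabaaabaabaabbab')
  19 → (30, 'abbab')
  20 → (10, 'abbbabbaaaabaaabaabaabbab')
  21 → (34, 'b')
  22 → (2, 'baaaaaababbbabbaaaabaaabaabaabbab')
  23 → (16, 'baaaabaaabaabaabbab')
  24 → (21, 'baaabaabaabbab')
  25 → (25, 'baabaabbab')
  26 → (28, 'baabbab')
  27 → (32, 'bab')
  28 → (13, 'babbaaaabaaabaabaabbab')
  29 → (9, 'babbbabbaaaabaaabaabaabbab')
  30 → (1, 'bbaaaaaababbbabbaaaabaaabaabaabbab')
  31 → (15, 'bbaaaabaaabaabaabbab')
  32 → (31, 'bbab')
  33 → (12, 'bbabbaaaabaaabaabaabbab')
  34 → (11, 'bbbabbaaaabaaabaabaabbab')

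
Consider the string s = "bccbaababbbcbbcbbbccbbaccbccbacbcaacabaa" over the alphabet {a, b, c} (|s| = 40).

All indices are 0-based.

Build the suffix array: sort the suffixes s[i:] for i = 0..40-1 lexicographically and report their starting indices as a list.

rank→(start, suffix):
  0 → (39, 'a')
  1 → (38, 'aa')
  2 → (4, 'aababbbcbbcbbbccbbaccbccbacbcaacabaa')
  3 → (33, 'aacabaa')
  4 → (36, 'abaa')
  5 → (5, 'ababbbcbbcbbbccbbaccbccbacbcaacabaa')
  6 → (7, 'abbbcbbcbbbccbbaccbccbacbcaacabaa')
  7 → (34, 'acabaa')
  8 → (29, 'acbcaacabaa')
  9 → (22, 'accbccbacbcaacabaa')
  10 → (37, 'baa')
  11 → (3, 'baababbbcbbcbbbccbbaccbccbacbcaacabaa')
  12 → (6, 'babbbcbbcbbbccbbaccbccbacbcaacabaa')
  13 → (28, 'bacbcaacabaa')
  14 → (21, 'baccbccbacbcaacabaa')
  15 → (20, 'bbaccbccbacbcaacabaa')
  16 → (8, 'bbbcbbcbbbccbbaccbccbacbcaacabaa')
  17 → (15, 'bbbccbbaccbccbacbcaacabaa')
  18 → (12, 'bbcbbbccbbaccbccbacbcaacabaa')
  19 → (9, 'bbcbbcbbbccbbaccbccbacbcaacabaa')
  20 → (16, 'bbccbbaccbccbacbcaacabaa')
  21 → (31, 'bcaacabaa')
  22 → (13, 'bcbbbccbbaccbccbacbcaacabaa')
  23 → (10, 'bcbbcbbbccbbaccbccbacbcaacabaa')
  24 → (0, 'bccbaababbbcbbcbbbccbbaccbccbacbcaacabaa')
  25 → (25, 'bccbacbcaacabaa')
  26 → (17, 'bccbbaccbccbacbcaacabaa')
  27 → (32, 'caacabaa')
  28 → (35, 'cabaa')
  29 → (2, 'cbaababbbcbbcbbbccbbaccbccbacbcaacabaa')
  30 → (27, 'cbacbcaacabaa')
  31 → (19, 'cbbaccbccbacbcaacabaa')
  32 → (14, 'cbbbccbbaccbccbacbcaacabaa')
  33 → (11, 'cbbcbbbccbbaccbccbacbcaacabaa')
  34 → (30, 'cbcaacabaa')
  35 → (24, 'cbccbacbcaacabaa')
  36 → (1, 'ccbaababbbcbbcbbbccbbaccbccbacbcaacabaa')
  37 → (26, 'ccbacbcaacabaa')
  38 → (18, 'ccbbaccbccbacbcaacabaa')
  39 → (23, 'ccbccbacbcaacabaa')

[39, 38, 4, 33, 36, 5, 7, 34, 29, 22, 37, 3, 6, 28, 21, 20, 8, 15, 12, 9, 16, 31, 13, 10, 0, 25, 17, 32, 35, 2, 27, 19, 14, 11, 30, 24, 1, 26, 18, 23]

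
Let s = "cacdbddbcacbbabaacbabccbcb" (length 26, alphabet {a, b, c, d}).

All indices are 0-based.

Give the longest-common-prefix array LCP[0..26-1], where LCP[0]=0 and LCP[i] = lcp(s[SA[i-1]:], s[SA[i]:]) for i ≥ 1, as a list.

rank | idx | suffix
   0 |  15 | aacbabccbcb
   1 |  13 | abaacbabccbcb
   2 |  19 | abccbcb
   3 |  16 | acbabccbcb
   4 |   9 | acbbabaacbabccbcb
   5 |   1 | acdbddbcacbbabaacbabccbcb
   6 |  25 | b
   7 |  14 | baacbabccbcb
   8 |  12 | babaacbabccbcb
   9 |  18 | babccbcb
  10 |  11 | bbabaacbabccbcb
  11 |   7 | bcacbbabaacbabccbcb
  12 |  23 | bcb
  13 |  20 | bccbcb
  14 |   4 | bddbcacbbabaacbabccbcb
  15 |   8 | cacbbabaacbabccbcb
  16 |   0 | cacdbddbcacbbabaacbabccbcb
  17 |  24 | cb
  18 |  17 | cbabccbcb
  19 |  10 | cbbabaacbabccbcb
  20 |  22 | cbcb
  21 |  21 | ccbcb
  22 |   2 | cdbddbcacbbabaacbabccbcb
  23 |   6 | dbcacbbabaacbabccbcb
  24 |   3 | dbddbcacbbabaacbabccbcb
  25 |   5 | ddbcacbbabaacbabccbcb

SA = [15, 13, 19, 16, 9, 1, 25, 14, 12, 18, 11, 7, 23, 20, 4, 8, 0, 24, 17, 10, 22, 21, 2, 6, 3, 5]
rank  pair      lcp
   1  s[15:],s[13:]  1  'a'
   2  s[13:],s[19:]  2  'ab'
   3  s[19:],s[16:]  1  'a'
   4  s[16:],s[9:]  3  'acb'
   5  s[9:],s[1:]  2  'ac'
   6  s[1:],s[25:]  0  ''
   7  s[25:],s[14:]  1  'b'
   8  s[14:],s[12:]  2  'ba'
   9  s[12:],s[18:]  3  'bab'
  10  s[18:],s[11:]  1  'b'
  11  s[11:],s[7:]  1  'b'
  12  s[7:],s[23:]  2  'bc'
  13  s[23:],s[20:]  2  'bc'
  14  s[20:],s[4:]  1  'b'
  15  s[4:],s[8:]  0  ''
  16  s[8:],s[0:]  3  'cac'
  17  s[0:],s[24:]  1  'c'
  18  s[24:],s[17:]  2  'cb'
  19  s[17:],s[10:]  2  'cb'
  20  s[10:],s[22:]  2  'cb'
  21  s[22:],s[21:]  1  'c'
  22  s[21:],s[2:]  1  'c'
  23  s[2:],s[6:]  0  ''
  24  s[6:],s[3:]  2  'db'
  25  s[3:],s[5:]  1  'd'

[0, 1, 2, 1, 3, 2, 0, 1, 2, 3, 1, 1, 2, 2, 1, 0, 3, 1, 2, 2, 2, 1, 1, 0, 2, 1]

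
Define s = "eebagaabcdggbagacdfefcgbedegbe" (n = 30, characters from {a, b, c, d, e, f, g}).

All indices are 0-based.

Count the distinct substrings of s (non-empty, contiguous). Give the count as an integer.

rank→(start, suffix):
  0 → (5, 'aabcdggbagacdfefcgbedegbe')
  1 → (6, 'abcdggbagacdfefcgbedegbe')
  2 → (15, 'acdfefcgbedegbe')
  3 → (3, 'agaabcdggbagacdfefcgbedegbe')
  4 → (13, 'agacdfefcgbedegbe')
  5 → (2, 'bagaabcdggbagacdfefcgbedegbe')
  6 → (12, 'bagacdfefcgbedegbe')
  7 → (7, 'bcdggbagacdfefcgbedegbe')
  8 → (28, 'be')
  9 → (23, 'bedegbe')
  10 → (16, 'cdfefcgbedegbe')
  11 → (8, 'cdggbagacdfefcgbedegbe')
  12 → (21, 'cgbedegbe')
  13 → (25, 'degbe')
  14 → (17, 'dfefcgbedegbe')
  15 → (9, 'dggbagacdfefcgbedegbe')
  16 → (29, 'e')
  17 → (1, 'ebagaabcdggbagacdfefcgbedegbe')
  18 → (24, 'edegbe')
  19 → (0, 'eebagaabcdggbagacdfefcgbedegbe')
  20 → (19, 'efcgbedegbe')
  21 → (26, 'egbe')
  22 → (20, 'fcgbedegbe')
  23 → (18, 'fefcgbedegbe')
  24 → (4, 'gaabcdggbagacdfefcgbedegbe')
  25 → (14, 'gacdfefcgbedegbe')
  26 → (11, 'gbagacdfefcgbedegbe')
  27 → (27, 'gbe')
  28 → (22, 'gbedegbe')
  29 → (10, 'ggbagacdfefcgbedegbe')

SA = [5, 6, 15, 3, 13, 2, 12, 7, 28, 23, 16, 8, 21, 25, 17, 9, 29, 1, 24, 0, 19, 26, 20, 18, 4, 14, 11, 27, 22, 10]
rank  pair      lcp
   1  s[5:],s[6:]  1  'a'
   2  s[6:],s[15:]  1  'a'
   3  s[15:],s[3:]  1  'a'
   4  s[3:],s[13:]  3  'aga'
   5  s[13:],s[2:]  0  ''
   6  s[2:],s[12:]  4  'baga'
   7  s[12:],s[7:]  1  'b'
   8  s[7:],s[28:]  1  'b'
   9  s[28:],s[23:]  2  'be'
  10  s[23:],s[16:]  0  ''
  11  s[16:],s[8:]  2  'cd'
  12  s[8:],s[21:]  1  'c'
  13  s[21:],s[25:]  0  ''
  14  s[25:],s[17:]  1  'd'
  15  s[17:],s[9:]  1  'd'
  16  s[9:],s[29:]  0  ''
  17  s[29:],s[1:]  1  'e'
  18  s[1:],s[24:]  1  'e'
  19  s[24:],s[0:]  1  'e'
  20  s[0:],s[19:]  1  'e'
  21  s[19:],s[26:]  1  'e'
  22  s[26:],s[20:]  0  ''
  23  s[20:],s[18:]  1  'f'
  24  s[18:],s[4:]  0  ''
  25  s[4:],s[14:]  2  'ga'
  26  s[14:],s[11:]  1  'g'
  27  s[11:],s[27:]  2  'gb'
  28  s[27:],s[22:]  3  'gbe'
  29  s[22:],s[10:]  1  'g'

n(n+1)/2 = 30·31/2 = 465
Σ LCP = 0 + 1 + 1 + 1 + 3 + 0 + 4 + 1 + 1 + 2 + 0 + 2 + 1 + 0 + 1 + 1 + 0 + 1 + 1 + 1 + 1 + 1 + 0 + 1 + 0 + 2 + 1 + 2 + 3 + 1 = 34
distinct = 465 − 34 = 431

431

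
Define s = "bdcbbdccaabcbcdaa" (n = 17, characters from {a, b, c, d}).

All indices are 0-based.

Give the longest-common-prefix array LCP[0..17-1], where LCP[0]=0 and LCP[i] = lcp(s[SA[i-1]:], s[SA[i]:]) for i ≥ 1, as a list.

rank | idx | suffix
   0 |  16 | a
   1 |  15 | aa
   2 |   8 | aabcbcdaa
   3 |   9 | abcbcdaa
   4 |   3 | bbdccaabcbcdaa
   5 |  10 | bcbcdaa
   6 |  12 | bcdaa
   7 |   0 | bdcbbdccaabcbcdaa
   8 |   4 | bdccaabcbcdaa
   9 |   7 | caabcbcdaa
  10 |   2 | cbbdccaabcbcdaa
  11 |  11 | cbcdaa
  12 |   6 | ccaabcbcdaa
  13 |  13 | cdaa
  14 |  14 | daa
  15 |   1 | dcbbdccaabcbcdaa
  16 |   5 | dccaabcbcdaa

SA = [16, 15, 8, 9, 3, 10, 12, 0, 4, 7, 2, 11, 6, 13, 14, 1, 5]
rank  pair      lcp
   1  s[16:],s[15:]  1  'a'
   2  s[15:],s[8:]  2  'aa'
   3  s[8:],s[9:]  1  'a'
   4  s[9:],s[3:]  0  ''
   5  s[3:],s[10:]  1  'b'
   6  s[10:],s[12:]  2  'bc'
   7  s[12:],s[0:]  1  'b'
   8  s[0:],s[4:]  3  'bdc'
   9  s[4:],s[7:]  0  ''
  10  s[7:],s[2:]  1  'c'
  11  s[2:],s[11:]  2  'cb'
  12  s[11:],s[6:]  1  'c'
  13  s[6:],s[13:]  1  'c'
  14  s[13:],s[14:]  0  ''
  15  s[14:],s[1:]  1  'd'
  16  s[1:],s[5:]  2  'dc'

[0, 1, 2, 1, 0, 1, 2, 1, 3, 0, 1, 2, 1, 1, 0, 1, 2]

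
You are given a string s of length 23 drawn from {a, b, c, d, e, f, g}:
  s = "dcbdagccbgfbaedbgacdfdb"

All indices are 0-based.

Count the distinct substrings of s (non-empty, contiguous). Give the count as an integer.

sorted suffixes:
  #0 SA[0]=17  'acdfdb'
  #1 SA[1]=12  'aedbgacdfdb'
  #2 SA[2]=4  'agccbgfbaedbgacdfdb'
  #3 SA[3]=22  'b'
  #4 SA[4]=11  'baedbgacdfdb'
  #5 SA[5]=2  'bdagccbgfbaedbgacdfdb'
  #6 SA[6]=15  'bgacdfdb'
  #7 SA[7]=8  'bgfbaedbgacdfdb'
  #8 SA[8]=1  'cbdagccbgfbaedbgacdfdb'
  #9 SA[9]=7  'cbgfbaedbgacdfdb'
  #10 SA[10]=6  'ccbgfbaedbgacdfdb'
  #11 SA[11]=18  'cdfdb'
  #12 SA[12]=3  'dagccbgfbaedbgacdfdb'
  #13 SA[13]=21  'db'
  #14 SA[14]=14  'dbgacdfdb'
  #15 SA[15]=0  'dcbdagccbgfbaedbgacdfdb'
  #16 SA[16]=19  'dfdb'
  #17 SA[17]=13  'edbgacdfdb'
  #18 SA[18]=10  'fbaedbgacdfdb'
  #19 SA[19]=20  'fdb'
  #20 SA[20]=16  'gacdfdb'
  #21 SA[21]=5  'gccbgfbaedbgacdfdb'
  #22 SA[22]=9  'gfbaedbgacdfdb'

SA = [17, 12, 4, 22, 11, 2, 15, 8, 1, 7, 6, 18, 3, 21, 14, 0, 19, 13, 10, 20, 16, 5, 9]
rank  pair      lcp
   1  s[17:],s[12:]  1  'a'
   2  s[12:],s[4:]  1  'a'
   3  s[4:],s[22:]  0  ''
   4  s[22:],s[11:]  1  'b'
   5  s[11:],s[2:]  1  'b'
   6  s[2:],s[15:]  1  'b'
   7  s[15:],s[8:]  2  'bg'
   8  s[8:],s[1:]  0  ''
   9  s[1:],s[7:]  2  'cb'
  10  s[7:],s[6:]  1  'c'
  11  s[6:],s[18:]  1  'c'
  12  s[18:],s[3:]  0  ''
  13  s[3:],s[21:]  1  'd'
  14  s[21:],s[14:]  2  'db'
  15  s[14:],s[0:]  1  'd'
  16  s[0:],s[19:]  1  'd'
  17  s[19:],s[13:]  0  ''
  18  s[13:],s[10:]  0  ''
  19  s[10:],s[20:]  1  'f'
  20  s[20:],s[16:]  0  ''
  21  s[16:],s[5:]  1  'g'
  22  s[5:],s[9:]  1  'g'

n(n+1)/2 = 23·24/2 = 276
Σ LCP = 0 + 1 + 1 + 0 + 1 + 1 + 1 + 2 + 0 + 2 + 1 + 1 + 0 + 1 + 2 + 1 + 1 + 0 + 0 + 1 + 0 + 1 + 1 = 19
distinct = 276 − 19 = 257

257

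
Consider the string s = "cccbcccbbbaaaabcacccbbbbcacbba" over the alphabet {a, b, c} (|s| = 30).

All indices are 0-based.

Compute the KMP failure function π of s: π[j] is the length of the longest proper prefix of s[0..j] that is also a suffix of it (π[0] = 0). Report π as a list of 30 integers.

[0, 1, 2, 0, 1, 2, 3, 4, 0, 0, 0, 0, 0, 0, 0, 1, 0, 1, 2, 3, 4, 0, 0, 0, 1, 0, 1, 0, 0, 0]

π[0] = 0
j=1 s[j]='c': π[1]=1 (border 'c')
j=2 s[j]='c': π[2]=2 (border 'cc')
j=3 s[j]='b': k: 2→1→0; π[3]=0 (border '')
j=4 s[j]='c': π[4]=1 (border 'c')
j=5 s[j]='c': π[5]=2 (border 'cc')
j=6 s[j]='c': π[6]=3 (border 'ccc')
j=7 s[j]='b': π[7]=4 (border 'cccb')
j=8 s[j]='b': k: 4→0; π[8]=0 (border '')
j=9 s[j]='b': π[9]=0 (border '')
j=10 s[j]='a': π[10]=0 (border '')
j=11 s[j]='a': π[11]=0 (border '')
j=12 s[j]='a': π[12]=0 (border '')
j=13 s[j]='a': π[13]=0 (border '')
j=14 s[j]='b': π[14]=0 (border '')
j=15 s[j]='c': π[15]=1 (border 'c')
j=16 s[j]='a': k: 1→0; π[16]=0 (border '')
j=17 s[j]='c': π[17]=1 (border 'c')
j=18 s[j]='c': π[18]=2 (border 'cc')
j=19 s[j]='c': π[19]=3 (border 'ccc')
j=20 s[j]='b': π[20]=4 (border 'cccb')
j=21 s[j]='b': k: 4→0; π[21]=0 (border '')
j=22 s[j]='b': π[22]=0 (border '')
j=23 s[j]='b': π[23]=0 (border '')
j=24 s[j]='c': π[24]=1 (border 'c')
j=25 s[j]='a': k: 1→0; π[25]=0 (border '')
j=26 s[j]='c': π[26]=1 (border 'c')
j=27 s[j]='b': k: 1→0; π[27]=0 (border '')
j=28 s[j]='b': π[28]=0 (border '')
j=29 s[j]='a': π[29]=0 (border '')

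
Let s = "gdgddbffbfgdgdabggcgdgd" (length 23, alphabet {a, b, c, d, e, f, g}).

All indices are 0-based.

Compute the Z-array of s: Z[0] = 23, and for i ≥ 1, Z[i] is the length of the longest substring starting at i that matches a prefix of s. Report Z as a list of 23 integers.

[23, 0, 2, 0, 0, 0, 0, 0, 0, 0, 4, 0, 2, 0, 0, 0, 1, 1, 0, 4, 0, 2, 0]

Z[0]=23
i=1: i≥r, start 0; Z[1]=0
i=2: i≥r, start 0; Z[2]=2 scan→box=[2,4)
i=3: min(r-i=1, Z[1]=0)=0; Z[3]=0
i=4: i≥r, start 0; Z[4]=0
i=5: i≥r, start 0; Z[5]=0
i=6: i≥r, start 0; Z[6]=0
i=7: i≥r, start 0; Z[7]=0
i=8: i≥r, start 0; Z[8]=0
i=9: i≥r, start 0; Z[9]=0
i=10: i≥r, start 0; Z[10]=4 scan→box=[10,14)
i=11: min(r-i=3, Z[1]=0)=0; Z[11]=0
i=12: min(r-i=2, Z[2]=2)=2; Z[12]=2
i=13: min(r-i=1, Z[3]=0)=0; Z[13]=0
i=14: i≥r, start 0; Z[14]=0
i=15: i≥r, start 0; Z[15]=0
i=16: i≥r, start 0; Z[16]=1 scan→box=[16,17)
i=17: i≥r, start 0; Z[17]=1 scan→box=[17,18)
i=18: i≥r, start 0; Z[18]=0
i=19: i≥r, start 0; Z[19]=4 scan→box=[19,23)
i=20: min(r-i=3, Z[1]=0)=0; Z[20]=0
i=21: min(r-i=2, Z[2]=2)=2; Z[21]=2
i=22: min(r-i=1, Z[3]=0)=0; Z[22]=0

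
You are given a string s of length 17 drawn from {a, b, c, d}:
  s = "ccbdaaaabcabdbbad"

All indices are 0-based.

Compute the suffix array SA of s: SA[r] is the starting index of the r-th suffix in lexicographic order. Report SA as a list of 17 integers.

rank→(start, suffix):
  0 → (4, 'aaaabcabdbbad')
  1 → (5, 'aaabcabdbbad')
  2 → (6, 'aabcabdbbad')
  3 → (7, 'abcabdbbad')
  4 → (10, 'abdbbad')
  5 → (15, 'ad')
  6 → (14, 'bad')
  7 → (13, 'bbad')
  8 → (8, 'bcabdbbad')
  9 → (2, 'bdaaaabcabdbbad')
  10 → (11, 'bdbbad')
  11 → (9, 'cabdbbad')
  12 → (1, 'cbdaaaabcabdbbad')
  13 → (0, 'ccbdaaaabcabdbbad')
  14 → (16, 'd')
  15 → (3, 'daaaabcabdbbad')
  16 → (12, 'dbbad')

[4, 5, 6, 7, 10, 15, 14, 13, 8, 2, 11, 9, 1, 0, 16, 3, 12]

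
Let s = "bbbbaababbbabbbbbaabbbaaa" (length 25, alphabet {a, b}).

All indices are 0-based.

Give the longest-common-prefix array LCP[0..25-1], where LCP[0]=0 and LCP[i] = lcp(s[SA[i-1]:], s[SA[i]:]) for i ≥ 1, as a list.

[0, 1, 2, 2, 3, 1, 2, 5, 4, 0, 3, 4, 2, 5, 1, 4, 5, 3, 2, 5, 6, 4, 3, 7, 4]

rank | idx | suffix
   0 |  24 | a
   1 |  23 | aa
   2 |  22 | aaa
   3 |   4 | aababbbabbbbbaabbbaaa
   4 |  17 | aabbbaaa
   5 |   5 | ababbbabbbbbaabbbaaa
   6 |  18 | abbbaaa
   7 |   7 | abbbabbbbbaabbbaaa
   8 |  11 | abbbbbaabbbaaa
   9 |  21 | baaa
  10 |   3 | baababbbabbbbbaabbbaaa
  11 |  16 | baabbbaaa
  12 |   6 | babbbabbbbbaabbbaaa
  13 |  10 | babbbbbaabbbaaa
  14 |  20 | bbaaa
  15 |   2 | bbaababbbabbbbbaabbbaaa
  16 |  15 | bbaabbbaaa
  17 |   9 | bbabbbbbaabbbaaa
  18 |  19 | bbbaaa
  19 |   1 | bbbaababbbabbbbbaabbbaaa
  20 |  14 | bbbaabbbaaa
  21 |   8 | bbbabbbbbaabbbaaa
  22 |   0 | bbbbaababbbabbbbbaabbbaaa
  23 |  13 | bbbbaabbbaaa
  24 |  12 | bbbbbaabbbaaa

SA = [24, 23, 22, 4, 17, 5, 18, 7, 11, 21, 3, 16, 6, 10, 20, 2, 15, 9, 19, 1, 14, 8, 0, 13, 12]
i: (SA[i-1],SA[i]) lcp shared
  1: (24,23) 1 'a'
  2: (23,22) 2 'aa'
  3: (22,4) 2 'aa'
  4: (4,17) 3 'aab'
  5: (17,5) 1 'a'
  6: (5,18) 2 'ab'
  7: (18,7) 5 'abbba'
  8: (7,11) 4 'abbb'
  9: (11,21) 0 ''
  10: (21,3) 3 'baa'
  11: (3,16) 4 'baab'
  12: (16,6) 2 'ba'
  13: (6,10) 5 'babbb'
  14: (10,20) 1 'b'
  15: (20,2) 4 'bbaa'
  16: (2,15) 5 'bbaab'
  17: (15,9) 3 'bba'
  18: (9,19) 2 'bb'
  19: (19,1) 5 'bbbaa'
  20: (1,14) 6 'bbbaab'
  21: (14,8) 4 'bbba'
  22: (8,0) 3 'bbb'
  23: (0,13) 7 'bbbbaab'
  24: (13,12) 4 'bbbb'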